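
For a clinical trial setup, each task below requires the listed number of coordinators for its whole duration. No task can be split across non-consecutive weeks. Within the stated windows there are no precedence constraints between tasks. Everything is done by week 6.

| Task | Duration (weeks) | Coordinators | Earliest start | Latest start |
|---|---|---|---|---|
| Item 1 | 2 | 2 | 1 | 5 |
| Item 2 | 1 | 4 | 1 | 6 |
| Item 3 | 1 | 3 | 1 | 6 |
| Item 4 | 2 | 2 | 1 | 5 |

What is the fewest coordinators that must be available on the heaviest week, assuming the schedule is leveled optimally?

4

Early-start (Item 1@1, Item 2@1, Item 3@1, Item 4@1) gives peak 11: w1:11  w2:4  w3:0  w4:0  w5:0  w6:0.
Shift Item 2→3, Item 3→4.
Schedule Item 1@1, Item 2@3, Item 3@4, Item 4@1: w1:4  w2:4  w3:4  w4:3  w5:0  w6:0 — peak 4.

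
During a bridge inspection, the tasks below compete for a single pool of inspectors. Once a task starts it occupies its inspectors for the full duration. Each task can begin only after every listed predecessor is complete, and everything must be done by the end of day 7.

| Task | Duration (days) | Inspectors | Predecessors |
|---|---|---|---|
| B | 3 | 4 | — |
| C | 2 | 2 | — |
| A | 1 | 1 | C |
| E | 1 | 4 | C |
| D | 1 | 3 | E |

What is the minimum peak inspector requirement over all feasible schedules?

Early-start (B@1, C@1, A@3, E@3, D@4) gives peak 9: d1:6  d2:6  d3:9  d4:3  d5:0  d6:0  d7:0.
Shift C→4, A→7, E→6, D→7.
Schedule B@1, C@4, A@7, E@6, D@7: d1:4  d2:4  d3:4  d4:2  d5:2  d6:4  d7:4 — peak 4.
Total inspector-days = 24 over 7 days ⇒ peak ≥ ⌈24/7⌉ = 4, so 4 is optimal.

4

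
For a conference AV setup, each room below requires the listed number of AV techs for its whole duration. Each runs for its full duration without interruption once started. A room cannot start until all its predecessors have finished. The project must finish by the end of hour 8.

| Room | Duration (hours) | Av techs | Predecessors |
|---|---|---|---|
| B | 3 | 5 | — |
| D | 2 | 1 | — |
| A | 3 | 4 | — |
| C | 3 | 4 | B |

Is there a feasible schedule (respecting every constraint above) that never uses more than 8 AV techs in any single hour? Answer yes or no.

yes

Schedule B@1, D@1, A@4, C@4: h1:6  h2:6  h3:5  h4:8  h5:8  h6:8  h7:0  h8:0 — peak 8 ≤ 8.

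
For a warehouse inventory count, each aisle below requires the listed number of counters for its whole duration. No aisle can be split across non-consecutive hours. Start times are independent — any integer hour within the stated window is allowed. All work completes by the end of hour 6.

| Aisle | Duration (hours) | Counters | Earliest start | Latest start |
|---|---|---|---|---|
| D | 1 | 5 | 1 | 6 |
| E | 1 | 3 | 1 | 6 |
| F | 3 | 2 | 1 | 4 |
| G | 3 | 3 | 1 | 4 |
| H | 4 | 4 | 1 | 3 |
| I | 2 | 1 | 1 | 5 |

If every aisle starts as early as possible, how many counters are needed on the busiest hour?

Early-start schedule: D@1, E@1, F@1, G@1, H@1, I@1.
Load per hour: hour 1: 18, hour 2: 10, hour 3: 9, hour 4: 4, hour 5: 0, hour 6: 0.
Peak is 18.

18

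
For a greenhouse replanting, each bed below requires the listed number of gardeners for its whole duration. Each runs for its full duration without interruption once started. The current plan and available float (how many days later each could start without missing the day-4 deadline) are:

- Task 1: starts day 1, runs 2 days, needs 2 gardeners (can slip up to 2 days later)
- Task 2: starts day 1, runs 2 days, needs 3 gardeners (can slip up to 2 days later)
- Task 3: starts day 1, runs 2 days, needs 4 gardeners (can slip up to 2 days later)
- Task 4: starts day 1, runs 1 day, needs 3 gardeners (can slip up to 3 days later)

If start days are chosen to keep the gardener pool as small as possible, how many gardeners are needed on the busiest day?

6

Early-start (Task 1@1, Task 2@1, Task 3@1, Task 4@1) gives peak 12: d1:12  d2:9  d3:0  d4:0.
Shift Task 2→3, Task 4→3.
Schedule Task 1@1, Task 2@3, Task 3@1, Task 4@3: d1:6  d2:6  d3:6  d4:3 — peak 6.
Total gardener-days = 21 over 4 days ⇒ peak ≥ ⌈21/4⌉ = 6, so 6 is optimal.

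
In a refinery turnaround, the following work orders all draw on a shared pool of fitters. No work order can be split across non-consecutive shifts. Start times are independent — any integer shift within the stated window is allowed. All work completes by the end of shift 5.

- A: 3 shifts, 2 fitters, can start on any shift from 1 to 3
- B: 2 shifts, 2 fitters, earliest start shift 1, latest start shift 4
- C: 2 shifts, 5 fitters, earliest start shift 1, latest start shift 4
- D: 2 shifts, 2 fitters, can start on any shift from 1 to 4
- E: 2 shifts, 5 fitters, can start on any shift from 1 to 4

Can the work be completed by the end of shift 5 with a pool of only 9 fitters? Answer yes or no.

yes

Schedule A@1, B@1, C@1, D@3, E@3: s1:9  s2:9  s3:9  s4:7  s5:0 — peak 9 ≤ 9.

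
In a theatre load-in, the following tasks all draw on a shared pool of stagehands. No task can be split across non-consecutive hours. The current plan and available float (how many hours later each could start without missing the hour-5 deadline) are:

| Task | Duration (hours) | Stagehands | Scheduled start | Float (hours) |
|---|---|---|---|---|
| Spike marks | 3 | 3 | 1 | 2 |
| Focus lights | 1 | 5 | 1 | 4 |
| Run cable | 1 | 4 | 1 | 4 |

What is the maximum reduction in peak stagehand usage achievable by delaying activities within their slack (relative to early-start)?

Early-start peak: h1:12  h2:3  h3:3  h4:0  h5:0 ⇒ 12.
Leveled (Spike marks@1, Focus lights@4, Run cable@5): h1:3  h2:3  h3:3  h4:5  h5:4 ⇒ 5.
Reduction 12 − 5 = 7.

7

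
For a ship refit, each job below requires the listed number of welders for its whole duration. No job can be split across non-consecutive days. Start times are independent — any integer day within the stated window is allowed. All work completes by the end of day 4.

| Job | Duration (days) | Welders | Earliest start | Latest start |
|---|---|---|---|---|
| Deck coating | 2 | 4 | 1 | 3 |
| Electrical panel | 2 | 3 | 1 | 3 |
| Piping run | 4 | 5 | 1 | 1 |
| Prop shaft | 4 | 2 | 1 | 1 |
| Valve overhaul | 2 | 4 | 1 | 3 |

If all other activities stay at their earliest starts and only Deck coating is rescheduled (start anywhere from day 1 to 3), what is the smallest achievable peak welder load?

Deck coating@1: d1:18  d2:18  d3:7  d4:7 → peak 18
Deck coating@2: d1:14  d2:18  d3:11  d4:7 → peak 18
Deck coating@3: d1:14  d2:14  d3:11  d4:11 → peak 14
Best is Deck coating@3, peak 14.

14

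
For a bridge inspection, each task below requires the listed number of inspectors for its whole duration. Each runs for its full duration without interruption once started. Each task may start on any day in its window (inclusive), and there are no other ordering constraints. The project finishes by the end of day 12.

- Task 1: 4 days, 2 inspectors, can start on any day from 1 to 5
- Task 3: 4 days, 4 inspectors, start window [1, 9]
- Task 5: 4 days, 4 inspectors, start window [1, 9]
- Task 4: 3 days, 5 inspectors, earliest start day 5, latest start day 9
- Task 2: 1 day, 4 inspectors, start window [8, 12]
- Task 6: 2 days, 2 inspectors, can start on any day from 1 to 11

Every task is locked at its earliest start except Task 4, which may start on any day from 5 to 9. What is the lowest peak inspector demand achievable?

12

Task 4@5: d1:12  d2:12  d3:10  d4:10  d5:5  d6:5  d7:5  d8:4  d9:0  d10:0  d11:0  d12:0 → peak 12
Task 4@6: d1:12  d2:12  d3:10  d4:10  d5:0  d6:5  d7:5  d8:9  d9:0  d10:0  d11:0  d12:0 → peak 12
Task 4@7: d1:12  d2:12  d3:10  d4:10  d5:0  d6:0  d7:5  d8:9  d9:5  d10:0  d11:0  d12:0 → peak 12
Task 4@8: d1:12  d2:12  d3:10  d4:10  d5:0  d6:0  d7:0  d8:9  d9:5  d10:5  d11:0  d12:0 → peak 12
Task 4@9: d1:12  d2:12  d3:10  d4:10  d5:0  d6:0  d7:0  d8:4  d9:5  d10:5  d11:5  d12:0 → peak 12
Best is Task 4@5, peak 12.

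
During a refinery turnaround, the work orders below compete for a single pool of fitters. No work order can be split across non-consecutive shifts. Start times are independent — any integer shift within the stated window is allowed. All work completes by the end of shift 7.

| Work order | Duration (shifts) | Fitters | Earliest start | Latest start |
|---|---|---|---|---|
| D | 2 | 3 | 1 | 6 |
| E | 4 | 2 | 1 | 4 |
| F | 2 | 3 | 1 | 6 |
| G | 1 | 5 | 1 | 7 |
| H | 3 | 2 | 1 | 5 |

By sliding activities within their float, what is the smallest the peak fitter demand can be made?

5

Early-start (D@1, E@1, F@1, G@1, H@1) gives peak 15: s1:15  s2:10  s3:4  s4:2  s5:0  s6:0  s7:0.
Shift F→5, G→7, H→3.
Schedule D@1, E@1, F@5, G@7, H@3: s1:5  s2:5  s3:4  s4:4  s5:5  s6:3  s7:5 — peak 5.
Total fitter-shifts = 31 over 7 shifts ⇒ peak ≥ ⌈31/7⌉ = 5, so 5 is optimal.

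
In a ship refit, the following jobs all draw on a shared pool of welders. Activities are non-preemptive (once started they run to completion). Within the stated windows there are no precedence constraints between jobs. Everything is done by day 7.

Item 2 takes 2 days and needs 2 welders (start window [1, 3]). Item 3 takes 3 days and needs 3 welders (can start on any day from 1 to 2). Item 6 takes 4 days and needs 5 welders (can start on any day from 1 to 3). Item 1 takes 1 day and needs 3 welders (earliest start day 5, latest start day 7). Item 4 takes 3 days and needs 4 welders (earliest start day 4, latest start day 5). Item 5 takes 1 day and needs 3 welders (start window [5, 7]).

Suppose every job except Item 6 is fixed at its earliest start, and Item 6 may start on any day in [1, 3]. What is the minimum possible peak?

Item 6@1: d1:10  d2:10  d3:8  d4:9  d5:10  d6:4  d7:0 → peak 10
Item 6@2: d1:5  d2:10  d3:8  d4:9  d5:15  d6:4  d7:0 → peak 15
Item 6@3: d1:5  d2:5  d3:8  d4:9  d5:15  d6:9  d7:0 → peak 15
Best is Item 6@1, peak 10.

10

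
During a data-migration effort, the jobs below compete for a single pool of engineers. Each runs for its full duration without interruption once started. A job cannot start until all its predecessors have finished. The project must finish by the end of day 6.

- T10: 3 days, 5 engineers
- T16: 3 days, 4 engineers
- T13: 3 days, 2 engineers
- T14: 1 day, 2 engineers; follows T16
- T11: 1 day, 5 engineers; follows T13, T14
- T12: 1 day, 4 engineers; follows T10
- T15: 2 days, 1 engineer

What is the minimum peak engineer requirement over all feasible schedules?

Early-start (T10@1, T16@1, T13@1, T14@4, T11@5, T12@4, T15@1) gives peak 12: d1:12  d2:12  d3:11  d4:6  d5:5  d6:0.
Shift T15→4.
Schedule T10@1, T16@1, T13@1, T14@4, T11@5, T12@4, T15@4: d1:11  d2:11  d3:11  d4:7  d5:6  d6:0 — peak 11.

11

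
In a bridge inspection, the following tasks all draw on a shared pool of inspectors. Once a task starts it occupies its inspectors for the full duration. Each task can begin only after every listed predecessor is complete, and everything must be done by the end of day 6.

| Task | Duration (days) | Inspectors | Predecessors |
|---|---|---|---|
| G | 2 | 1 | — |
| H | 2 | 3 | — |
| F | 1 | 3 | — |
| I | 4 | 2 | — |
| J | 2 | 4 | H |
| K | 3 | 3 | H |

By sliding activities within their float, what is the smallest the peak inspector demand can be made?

7

Early-start (G@1, H@1, F@1, I@1, J@3, K@3) gives peak 9: d1:9  d2:6  d3:9  d4:9  d5:3  d6:0.
Shift F→3, J→5, K→4.
Schedule G@1, H@1, F@3, I@1, J@5, K@4: d1:6  d2:6  d3:5  d4:5  d5:7  d6:7 — peak 7.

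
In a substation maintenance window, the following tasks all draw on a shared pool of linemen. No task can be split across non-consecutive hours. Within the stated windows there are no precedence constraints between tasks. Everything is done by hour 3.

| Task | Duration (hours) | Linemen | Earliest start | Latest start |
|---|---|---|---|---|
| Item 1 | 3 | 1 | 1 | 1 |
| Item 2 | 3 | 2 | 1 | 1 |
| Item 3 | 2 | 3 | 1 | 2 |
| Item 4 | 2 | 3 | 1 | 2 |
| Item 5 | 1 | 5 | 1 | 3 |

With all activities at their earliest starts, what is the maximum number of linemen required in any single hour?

Early-start schedule: Item 1@1, Item 2@1, Item 3@1, Item 4@1, Item 5@1.
Load per hour: hour 1: 14, hour 2: 9, hour 3: 3.
Peak is 14.

14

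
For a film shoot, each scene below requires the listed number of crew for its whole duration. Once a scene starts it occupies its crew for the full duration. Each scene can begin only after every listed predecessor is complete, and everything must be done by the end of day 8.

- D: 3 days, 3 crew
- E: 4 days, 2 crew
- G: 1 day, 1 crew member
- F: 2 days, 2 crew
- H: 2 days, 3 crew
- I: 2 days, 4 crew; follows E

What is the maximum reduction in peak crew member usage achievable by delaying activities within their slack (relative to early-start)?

Early-start peak: d1:11  d2:10  d3:5  d4:2  d5:4  d6:4  d7:0  d8:0 ⇒ 11.
Leveled (D@1, E@1, G@4, F@4, H@5, I@7): d1:5  d2:5  d3:5  d4:5  d5:5  d6:3  d7:4  d8:4 ⇒ 5.
Reduction 11 − 5 = 6.

6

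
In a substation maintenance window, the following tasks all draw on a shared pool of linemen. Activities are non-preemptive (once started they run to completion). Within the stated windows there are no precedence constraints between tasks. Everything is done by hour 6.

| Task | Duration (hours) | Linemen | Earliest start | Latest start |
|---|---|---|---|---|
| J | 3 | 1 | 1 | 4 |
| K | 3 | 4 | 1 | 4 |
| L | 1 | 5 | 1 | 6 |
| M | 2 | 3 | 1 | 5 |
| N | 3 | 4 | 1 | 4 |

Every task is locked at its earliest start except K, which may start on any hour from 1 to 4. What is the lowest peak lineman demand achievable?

K@1: h1:17  h2:12  h3:9  h4:0  h5:0  h6:0 → peak 17
K@2: h1:13  h2:12  h3:9  h4:4  h5:0  h6:0 → peak 13
K@3: h1:13  h2:8  h3:9  h4:4  h5:4  h6:0 → peak 13
K@4: h1:13  h2:8  h3:5  h4:4  h5:4  h6:4 → peak 13
Best is K@2, peak 13.

13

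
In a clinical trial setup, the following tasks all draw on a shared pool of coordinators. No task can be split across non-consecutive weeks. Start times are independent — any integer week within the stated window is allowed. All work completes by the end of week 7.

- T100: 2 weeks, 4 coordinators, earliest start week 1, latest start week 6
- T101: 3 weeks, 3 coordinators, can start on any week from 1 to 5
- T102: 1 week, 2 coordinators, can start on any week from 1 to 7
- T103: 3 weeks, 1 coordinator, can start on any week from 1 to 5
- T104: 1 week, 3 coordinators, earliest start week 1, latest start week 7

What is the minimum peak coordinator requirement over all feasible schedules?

4

Early-start (T100@1, T101@1, T102@1, T103@1, T104@1) gives peak 13: w1:13  w2:8  w3:4  w4:0  w5:0  w6:0  w7:0.
Shift T101→3, T102→6, T103→3, T104→7.
Schedule T100@1, T101@3, T102@6, T103@3, T104@7: w1:4  w2:4  w3:4  w4:4  w5:4  w6:2  w7:3 — peak 4.
Total coordinator-weeks = 25 over 7 weeks ⇒ peak ≥ ⌈25/7⌉ = 4, so 4 is optimal.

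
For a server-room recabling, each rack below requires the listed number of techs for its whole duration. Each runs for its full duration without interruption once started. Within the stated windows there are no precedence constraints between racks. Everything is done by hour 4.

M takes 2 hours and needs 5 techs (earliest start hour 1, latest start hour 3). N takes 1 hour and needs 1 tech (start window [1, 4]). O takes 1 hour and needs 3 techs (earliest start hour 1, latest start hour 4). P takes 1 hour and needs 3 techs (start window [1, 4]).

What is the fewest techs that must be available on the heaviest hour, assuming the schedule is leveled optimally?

Early-start (M@1, N@1, O@1, P@1) gives peak 12: h1:12  h2:5  h3:0  h4:0.
Shift N→3, O→3, P→4.
Schedule M@1, N@3, O@3, P@4: h1:5  h2:5  h3:4  h4:3 — peak 5.
Total tech-hours = 17 over 4 hours ⇒ peak ≥ ⌈17/4⌉ = 5, so 5 is optimal.

5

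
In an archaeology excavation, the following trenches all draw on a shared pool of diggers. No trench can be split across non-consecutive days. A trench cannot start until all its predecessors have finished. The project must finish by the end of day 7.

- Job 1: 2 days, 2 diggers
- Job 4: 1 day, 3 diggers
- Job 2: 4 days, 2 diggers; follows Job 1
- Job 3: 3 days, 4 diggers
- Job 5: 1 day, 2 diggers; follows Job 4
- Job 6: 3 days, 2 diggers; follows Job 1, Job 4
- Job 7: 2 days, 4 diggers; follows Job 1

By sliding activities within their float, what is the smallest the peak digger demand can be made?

Early-start (Job 1@1, Job 4@1, Job 2@3, Job 3@1, Job 5@2, Job 6@3, Job 7@3) gives peak 12: d1:9  d2:8  d3:12  d4:8  d5:4  d6:2  d7:0.
Shift Job 3→2, Job 7→5.
Schedule Job 1@1, Job 4@1, Job 2@3, Job 3@2, Job 5@2, Job 6@3, Job 7@5: d1:5  d2:8  d3:8  d4:8  d5:8  d6:6  d7:0 — peak 8.

8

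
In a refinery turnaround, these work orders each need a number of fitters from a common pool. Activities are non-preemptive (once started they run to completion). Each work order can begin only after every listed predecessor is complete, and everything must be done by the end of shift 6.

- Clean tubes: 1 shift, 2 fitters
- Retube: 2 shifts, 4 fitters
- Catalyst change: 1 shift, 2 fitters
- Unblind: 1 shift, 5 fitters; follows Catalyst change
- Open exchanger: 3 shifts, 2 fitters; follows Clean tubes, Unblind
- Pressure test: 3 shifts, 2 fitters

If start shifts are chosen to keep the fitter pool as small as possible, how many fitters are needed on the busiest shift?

6

Early-start (Clean tubes@1, Retube@1, Catalyst change@1, Unblind@2, Open exchanger@3, Pressure test@1) gives peak 11: s1:10  s2:11  s3:4  s4:2  s5:2  s6:0.
Shift Catalyst change→2, Unblind→3, Open exchanger→4, Pressure test→4.
Schedule Clean tubes@1, Retube@1, Catalyst change@2, Unblind@3, Open exchanger@4, Pressure test@4: s1:6  s2:6  s3:5  s4:4  s5:4  s6:4 — peak 6.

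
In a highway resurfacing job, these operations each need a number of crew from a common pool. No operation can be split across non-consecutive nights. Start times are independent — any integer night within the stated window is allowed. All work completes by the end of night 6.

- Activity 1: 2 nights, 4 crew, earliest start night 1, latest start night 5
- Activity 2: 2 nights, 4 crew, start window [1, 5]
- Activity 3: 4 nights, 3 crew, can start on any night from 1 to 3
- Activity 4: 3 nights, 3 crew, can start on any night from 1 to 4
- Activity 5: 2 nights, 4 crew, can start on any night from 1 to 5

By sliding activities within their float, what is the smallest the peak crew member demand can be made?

10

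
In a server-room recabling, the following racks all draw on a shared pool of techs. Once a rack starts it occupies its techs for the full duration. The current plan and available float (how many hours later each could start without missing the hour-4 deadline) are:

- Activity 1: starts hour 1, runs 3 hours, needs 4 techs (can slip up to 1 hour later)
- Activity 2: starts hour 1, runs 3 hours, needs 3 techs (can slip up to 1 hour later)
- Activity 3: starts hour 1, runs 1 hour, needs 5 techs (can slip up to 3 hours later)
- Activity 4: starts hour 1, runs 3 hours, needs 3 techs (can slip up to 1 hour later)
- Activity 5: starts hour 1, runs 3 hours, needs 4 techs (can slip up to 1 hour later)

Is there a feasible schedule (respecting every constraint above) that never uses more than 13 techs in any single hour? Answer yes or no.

no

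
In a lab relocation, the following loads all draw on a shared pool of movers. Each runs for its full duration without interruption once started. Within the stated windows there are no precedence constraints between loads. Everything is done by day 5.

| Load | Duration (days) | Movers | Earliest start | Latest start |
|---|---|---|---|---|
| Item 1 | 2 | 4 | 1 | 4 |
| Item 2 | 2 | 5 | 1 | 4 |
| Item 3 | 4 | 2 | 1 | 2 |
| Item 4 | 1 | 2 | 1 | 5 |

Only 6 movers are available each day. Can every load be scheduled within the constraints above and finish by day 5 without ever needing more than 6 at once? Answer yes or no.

The minimum achievable peak is 7; 6 < 7, so no feasible schedule stays within the cap.

no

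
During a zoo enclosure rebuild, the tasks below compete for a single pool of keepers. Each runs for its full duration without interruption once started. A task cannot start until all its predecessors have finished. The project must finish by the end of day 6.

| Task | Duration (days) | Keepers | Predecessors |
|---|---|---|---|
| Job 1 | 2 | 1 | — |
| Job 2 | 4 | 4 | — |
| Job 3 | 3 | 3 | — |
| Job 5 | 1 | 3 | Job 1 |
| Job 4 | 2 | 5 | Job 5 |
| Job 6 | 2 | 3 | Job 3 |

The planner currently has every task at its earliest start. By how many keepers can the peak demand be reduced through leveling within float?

4

Early-start peak: d1:8  d2:8  d3:10  d4:12  d5:8  d6:0 ⇒ 12.
Leveled (Job 1@1, Job 2@1, Job 3@1, Job 5@4, Job 4@5, Job 6@5): d1:8  d2:8  d3:7  d4:7  d5:8  d6:8 ⇒ 8.
Reduction 12 − 8 = 4.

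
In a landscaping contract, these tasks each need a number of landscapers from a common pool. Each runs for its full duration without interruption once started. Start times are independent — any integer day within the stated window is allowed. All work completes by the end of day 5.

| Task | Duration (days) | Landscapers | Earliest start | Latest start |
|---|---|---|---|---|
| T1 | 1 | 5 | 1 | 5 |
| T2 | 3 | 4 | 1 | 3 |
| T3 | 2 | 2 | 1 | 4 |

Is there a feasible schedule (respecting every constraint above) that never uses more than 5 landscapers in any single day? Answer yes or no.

The minimum achievable peak is 6; 5 < 6, so no feasible schedule stays within the cap.

no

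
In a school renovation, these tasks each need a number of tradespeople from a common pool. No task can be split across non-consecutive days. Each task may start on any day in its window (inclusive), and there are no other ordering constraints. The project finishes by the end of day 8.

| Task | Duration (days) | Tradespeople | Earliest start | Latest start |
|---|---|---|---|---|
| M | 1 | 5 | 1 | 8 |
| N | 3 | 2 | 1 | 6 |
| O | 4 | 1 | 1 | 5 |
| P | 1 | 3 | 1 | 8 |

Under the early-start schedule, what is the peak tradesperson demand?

Early-start schedule: M@1, N@1, O@1, P@1.
Load per day: day 1: 11, day 2: 3, day 3: 3, day 4: 1, day 5: 0, day 6: 0, day 7: 0, day 8: 0.
Peak is 11.

11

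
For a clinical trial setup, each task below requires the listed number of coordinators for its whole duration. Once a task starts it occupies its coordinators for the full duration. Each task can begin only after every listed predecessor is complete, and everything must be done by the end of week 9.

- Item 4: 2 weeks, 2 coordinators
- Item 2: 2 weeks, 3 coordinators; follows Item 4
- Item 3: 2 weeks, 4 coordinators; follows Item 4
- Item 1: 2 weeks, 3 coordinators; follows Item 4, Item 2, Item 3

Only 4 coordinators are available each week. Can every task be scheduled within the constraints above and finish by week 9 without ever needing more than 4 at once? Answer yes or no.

Schedule Item 4@1, Item 2@3, Item 3@5, Item 1@7: w1:2  w2:2  w3:3  w4:3  w5:4  w6:4  w7:3  w8:3  w9:0 — peak 4 ≤ 4.

yes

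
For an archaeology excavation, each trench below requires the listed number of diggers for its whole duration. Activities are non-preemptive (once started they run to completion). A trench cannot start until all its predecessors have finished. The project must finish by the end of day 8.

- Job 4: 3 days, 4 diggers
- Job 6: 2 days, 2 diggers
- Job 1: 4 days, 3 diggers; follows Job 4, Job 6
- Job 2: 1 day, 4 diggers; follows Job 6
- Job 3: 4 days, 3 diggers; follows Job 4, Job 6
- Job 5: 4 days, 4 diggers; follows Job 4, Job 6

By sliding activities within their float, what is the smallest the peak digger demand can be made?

10

Schedule Job 4@1, Job 6@1, Job 1@4, Job 2@3, Job 3@4, Job 5@4: d1:6  d2:6  d3:8  d4:10  d5:10  d6:10  d7:10  d8:0 — peak 10.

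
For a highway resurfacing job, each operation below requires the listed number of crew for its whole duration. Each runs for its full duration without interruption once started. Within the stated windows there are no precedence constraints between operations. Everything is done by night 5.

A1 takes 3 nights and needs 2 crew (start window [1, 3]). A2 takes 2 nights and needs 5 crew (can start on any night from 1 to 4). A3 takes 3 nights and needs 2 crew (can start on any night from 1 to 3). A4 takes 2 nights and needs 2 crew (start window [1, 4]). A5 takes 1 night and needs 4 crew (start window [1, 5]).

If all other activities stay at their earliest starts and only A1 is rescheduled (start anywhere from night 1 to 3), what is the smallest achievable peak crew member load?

13

A1@1: n1:15  n2:11  n3:4  n4:0  n5:0 → peak 15
A1@2: n1:13  n2:11  n3:4  n4:2  n5:0 → peak 13
A1@3: n1:13  n2:9  n3:4  n4:2  n5:2 → peak 13
Best is A1@2, peak 13.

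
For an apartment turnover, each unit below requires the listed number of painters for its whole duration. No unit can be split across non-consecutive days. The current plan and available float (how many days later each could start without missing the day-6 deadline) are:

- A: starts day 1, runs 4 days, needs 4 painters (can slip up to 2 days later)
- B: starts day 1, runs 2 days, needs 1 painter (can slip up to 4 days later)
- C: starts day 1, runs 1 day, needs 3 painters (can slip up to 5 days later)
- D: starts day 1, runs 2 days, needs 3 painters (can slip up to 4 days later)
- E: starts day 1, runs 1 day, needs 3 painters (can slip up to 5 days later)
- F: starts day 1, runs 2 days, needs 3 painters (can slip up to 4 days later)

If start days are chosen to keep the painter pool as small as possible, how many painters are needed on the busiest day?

7

Early-start (A@1, B@1, C@1, D@1, E@1, F@1) gives peak 17: d1:17  d2:11  d3:4  d4:4  d5:0  d6:0.
Shift C→3, D→4, E→6, F→5.
Schedule A@1, B@1, C@3, D@4, E@6, F@5: d1:5  d2:5  d3:7  d4:7  d5:6  d6:6 — peak 7.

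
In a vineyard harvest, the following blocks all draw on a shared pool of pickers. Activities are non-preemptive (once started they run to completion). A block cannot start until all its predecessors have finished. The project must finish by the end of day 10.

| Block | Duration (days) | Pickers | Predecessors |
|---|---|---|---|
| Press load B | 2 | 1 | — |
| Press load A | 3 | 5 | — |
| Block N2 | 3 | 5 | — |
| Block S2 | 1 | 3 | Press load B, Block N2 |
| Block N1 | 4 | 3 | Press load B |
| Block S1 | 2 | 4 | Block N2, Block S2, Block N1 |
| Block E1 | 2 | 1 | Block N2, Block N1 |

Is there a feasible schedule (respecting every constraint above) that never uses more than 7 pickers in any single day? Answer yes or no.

no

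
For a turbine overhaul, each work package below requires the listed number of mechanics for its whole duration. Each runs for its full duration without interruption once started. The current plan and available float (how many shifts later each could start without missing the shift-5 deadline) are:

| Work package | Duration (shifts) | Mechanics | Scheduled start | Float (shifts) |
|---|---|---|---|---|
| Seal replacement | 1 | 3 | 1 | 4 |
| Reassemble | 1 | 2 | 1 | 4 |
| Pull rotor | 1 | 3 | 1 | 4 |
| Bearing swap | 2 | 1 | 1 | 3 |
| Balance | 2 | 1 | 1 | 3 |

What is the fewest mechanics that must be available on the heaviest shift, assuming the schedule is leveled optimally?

Early-start (Seal replacement@1, Reassemble@1, Pull rotor@1, Bearing swap@1, Balance@1) gives peak 10: s1:10  s2:2  s3:0  s4:0  s5:0.
Shift Reassemble→2, Pull rotor→3, Bearing swap→4, Balance→4.
Schedule Seal replacement@1, Reassemble@2, Pull rotor@3, Bearing swap@4, Balance@4: s1:3  s2:2  s3:3  s4:2  s5:2 — peak 3.
Total mechanic-shifts = 12 over 5 shifts ⇒ peak ≥ ⌈12/5⌉ = 3, so 3 is optimal.

3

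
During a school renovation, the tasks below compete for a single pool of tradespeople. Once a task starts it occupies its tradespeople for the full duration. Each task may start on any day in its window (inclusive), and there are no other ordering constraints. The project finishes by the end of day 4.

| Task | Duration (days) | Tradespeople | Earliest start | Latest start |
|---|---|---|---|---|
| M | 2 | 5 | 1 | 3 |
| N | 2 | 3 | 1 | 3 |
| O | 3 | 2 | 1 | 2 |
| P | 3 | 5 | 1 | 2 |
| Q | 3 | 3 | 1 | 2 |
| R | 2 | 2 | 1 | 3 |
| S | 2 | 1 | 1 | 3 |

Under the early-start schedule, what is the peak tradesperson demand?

Early-start schedule: M@1, N@1, O@1, P@1, Q@1, R@1, S@1.
Load per day: day 1: 21, day 2: 21, day 3: 10, day 4: 0.
Peak is 21.

21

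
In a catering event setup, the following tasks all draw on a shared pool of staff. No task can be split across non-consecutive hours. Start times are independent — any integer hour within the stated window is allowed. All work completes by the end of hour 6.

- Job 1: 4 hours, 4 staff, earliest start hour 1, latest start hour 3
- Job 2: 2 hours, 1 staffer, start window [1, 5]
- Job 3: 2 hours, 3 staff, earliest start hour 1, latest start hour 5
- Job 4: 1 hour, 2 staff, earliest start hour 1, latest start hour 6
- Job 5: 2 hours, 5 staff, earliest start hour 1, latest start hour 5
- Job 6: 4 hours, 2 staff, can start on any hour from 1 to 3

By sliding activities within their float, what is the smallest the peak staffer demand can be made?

8

Early-start (Job 1@1, Job 2@1, Job 3@1, Job 4@1, Job 5@1, Job 6@1) gives peak 17: h1:17  h2:15  h3:6  h4:6  h5:0  h6:0.
Shift Job 4→3, Job 5→5, Job 6→3.
Schedule Job 1@1, Job 2@1, Job 3@1, Job 4@3, Job 5@5, Job 6@3: h1:8  h2:8  h3:8  h4:6  h5:7  h6:7 — peak 8.
Total staffer-hours = 44 over 6 hours ⇒ peak ≥ ⌈44/6⌉ = 8, so 8 is optimal.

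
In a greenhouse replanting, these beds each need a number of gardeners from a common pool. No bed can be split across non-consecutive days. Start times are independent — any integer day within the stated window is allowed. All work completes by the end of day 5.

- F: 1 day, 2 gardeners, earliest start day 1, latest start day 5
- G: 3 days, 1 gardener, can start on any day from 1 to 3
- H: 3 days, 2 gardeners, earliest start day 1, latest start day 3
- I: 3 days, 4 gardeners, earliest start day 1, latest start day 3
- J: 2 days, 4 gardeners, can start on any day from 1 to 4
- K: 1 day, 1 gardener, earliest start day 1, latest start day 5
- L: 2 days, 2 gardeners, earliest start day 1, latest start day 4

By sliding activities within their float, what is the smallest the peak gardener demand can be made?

8

Early-start (F@1, G@1, H@1, I@1, J@1, K@1, L@1) gives peak 16: d1:16  d2:13  d3:7  d4:0  d5:0.
Shift I→3, J→4.
Schedule F@1, G@1, H@1, I@3, J@4, K@1, L@1: d1:8  d2:5  d3:7  d4:8  d5:8 — peak 8.
Total gardener-days = 36 over 5 days ⇒ peak ≥ ⌈36/5⌉ = 8, so 8 is optimal.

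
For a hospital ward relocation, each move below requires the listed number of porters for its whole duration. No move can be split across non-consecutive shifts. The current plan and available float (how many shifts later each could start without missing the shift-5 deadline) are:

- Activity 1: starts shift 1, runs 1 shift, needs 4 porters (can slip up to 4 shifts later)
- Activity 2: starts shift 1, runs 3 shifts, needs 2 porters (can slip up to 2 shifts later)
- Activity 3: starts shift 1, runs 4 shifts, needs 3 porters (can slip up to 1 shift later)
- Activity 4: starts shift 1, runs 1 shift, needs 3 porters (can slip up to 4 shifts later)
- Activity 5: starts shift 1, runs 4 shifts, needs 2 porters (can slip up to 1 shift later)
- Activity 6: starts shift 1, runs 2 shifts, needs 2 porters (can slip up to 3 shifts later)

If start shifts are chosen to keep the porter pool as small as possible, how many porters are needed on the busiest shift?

8

Early-start (Activity 1@1, Activity 2@1, Activity 3@1, Activity 4@1, Activity 5@1, Activity 6@1) gives peak 16: s1:16  s2:9  s3:7  s4:5  s5:0.
Shift Activity 3→2, Activity 4→5, Activity 6→4.
Schedule Activity 1@1, Activity 2@1, Activity 3@2, Activity 4@5, Activity 5@1, Activity 6@4: s1:8  s2:7  s3:7  s4:7  s5:8 — peak 8.
Total porter-shifts = 37 over 5 shifts ⇒ peak ≥ ⌈37/5⌉ = 8, so 8 is optimal.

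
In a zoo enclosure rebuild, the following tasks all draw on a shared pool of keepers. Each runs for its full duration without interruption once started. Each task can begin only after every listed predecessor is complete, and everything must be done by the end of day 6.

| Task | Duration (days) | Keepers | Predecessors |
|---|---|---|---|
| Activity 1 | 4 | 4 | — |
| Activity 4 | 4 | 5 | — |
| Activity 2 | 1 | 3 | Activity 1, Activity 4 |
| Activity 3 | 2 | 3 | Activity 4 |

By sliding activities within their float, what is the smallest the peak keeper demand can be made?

9

Schedule Activity 1@1, Activity 4@1, Activity 2@5, Activity 3@5: d1:9  d2:9  d3:9  d4:9  d5:6  d6:3 — peak 9.
No arrangement of the 3 feasible schedules does better.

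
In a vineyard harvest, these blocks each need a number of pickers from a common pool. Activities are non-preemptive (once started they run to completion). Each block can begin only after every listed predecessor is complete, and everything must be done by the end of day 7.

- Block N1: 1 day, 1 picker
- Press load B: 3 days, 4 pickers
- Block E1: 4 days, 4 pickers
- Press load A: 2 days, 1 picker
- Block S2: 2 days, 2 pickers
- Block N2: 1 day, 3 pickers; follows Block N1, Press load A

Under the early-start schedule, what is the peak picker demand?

12

Early-start schedule: Block N1@1, Press load B@1, Block E1@1, Press load A@1, Block S2@1, Block N2@3.
Load per day: day 1: 12, day 2: 11, day 3: 11, day 4: 4, day 5: 0, day 6: 0, day 7: 0.
Peak is 12.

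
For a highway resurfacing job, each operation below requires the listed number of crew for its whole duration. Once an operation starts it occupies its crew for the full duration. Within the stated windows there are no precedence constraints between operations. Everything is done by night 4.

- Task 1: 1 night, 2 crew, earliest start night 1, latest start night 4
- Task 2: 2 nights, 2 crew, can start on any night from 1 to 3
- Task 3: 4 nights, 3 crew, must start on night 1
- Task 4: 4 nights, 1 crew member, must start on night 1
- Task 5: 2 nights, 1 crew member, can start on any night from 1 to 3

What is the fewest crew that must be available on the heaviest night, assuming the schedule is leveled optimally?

7

Early-start (Task 1@1, Task 2@1, Task 3@1, Task 4@1, Task 5@1) gives peak 9: n1:9  n2:7  n3:4  n4:4.
Shift Task 2→2.
Schedule Task 1@1, Task 2@2, Task 3@1, Task 4@1, Task 5@1: n1:7  n2:7  n3:6  n4:4 — peak 7.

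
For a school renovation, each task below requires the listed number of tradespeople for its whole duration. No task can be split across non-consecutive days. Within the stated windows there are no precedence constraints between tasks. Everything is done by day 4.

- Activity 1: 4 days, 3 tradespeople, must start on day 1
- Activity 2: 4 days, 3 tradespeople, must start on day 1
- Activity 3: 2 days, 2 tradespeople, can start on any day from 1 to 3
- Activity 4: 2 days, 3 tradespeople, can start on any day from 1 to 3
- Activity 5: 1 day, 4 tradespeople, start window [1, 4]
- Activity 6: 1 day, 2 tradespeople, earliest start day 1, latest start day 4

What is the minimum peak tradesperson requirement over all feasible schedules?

11

Early-start (Activity 1@1, Activity 2@1, Activity 3@1, Activity 4@1, Activity 5@1, Activity 6@1) gives peak 17: d1:17  d2:11  d3:6  d4:6.
Shift Activity 5→3, Activity 6→4.
Schedule Activity 1@1, Activity 2@1, Activity 3@1, Activity 4@1, Activity 5@3, Activity 6@4: d1:11  d2:11  d3:10  d4:8 — peak 11.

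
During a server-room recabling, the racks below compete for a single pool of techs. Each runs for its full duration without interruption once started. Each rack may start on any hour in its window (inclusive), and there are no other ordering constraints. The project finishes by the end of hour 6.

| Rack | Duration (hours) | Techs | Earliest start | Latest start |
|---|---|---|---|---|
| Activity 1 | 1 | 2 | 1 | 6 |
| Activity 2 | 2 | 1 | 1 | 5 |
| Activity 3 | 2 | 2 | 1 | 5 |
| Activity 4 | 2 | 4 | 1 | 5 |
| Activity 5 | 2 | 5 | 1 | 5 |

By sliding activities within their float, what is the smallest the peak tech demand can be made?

Early-start (Activity 1@1, Activity 2@1, Activity 3@1, Activity 4@1, Activity 5@1) gives peak 14: h1:14  h2:12  h3:0  h4:0  h5:0  h6:0.
Shift Activity 4→3, Activity 5→5.
Schedule Activity 1@1, Activity 2@1, Activity 3@1, Activity 4@3, Activity 5@5: h1:5  h2:3  h3:4  h4:4  h5:5  h6:5 — peak 5.
Total tech-hours = 26 over 6 hours ⇒ peak ≥ ⌈26/6⌉ = 5, so 5 is optimal.

5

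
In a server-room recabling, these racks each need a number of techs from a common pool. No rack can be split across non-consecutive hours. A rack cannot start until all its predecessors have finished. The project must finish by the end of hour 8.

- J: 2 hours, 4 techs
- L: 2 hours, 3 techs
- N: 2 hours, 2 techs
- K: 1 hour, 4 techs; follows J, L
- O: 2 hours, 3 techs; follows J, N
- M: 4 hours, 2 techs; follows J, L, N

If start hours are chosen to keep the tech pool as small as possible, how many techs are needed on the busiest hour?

6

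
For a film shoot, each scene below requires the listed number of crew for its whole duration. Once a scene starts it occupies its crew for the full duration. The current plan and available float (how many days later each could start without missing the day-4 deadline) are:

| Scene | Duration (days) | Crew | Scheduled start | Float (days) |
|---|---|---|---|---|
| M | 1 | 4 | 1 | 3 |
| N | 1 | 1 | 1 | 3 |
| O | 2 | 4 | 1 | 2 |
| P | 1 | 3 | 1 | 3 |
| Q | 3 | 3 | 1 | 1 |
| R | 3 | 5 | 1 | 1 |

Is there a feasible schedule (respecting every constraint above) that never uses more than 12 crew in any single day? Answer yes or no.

yes

Schedule M@1, N@1, O@1, P@1, Q@2, R@2: d1:12  d2:12  d3:8  d4:8 — peak 12 ≤ 12.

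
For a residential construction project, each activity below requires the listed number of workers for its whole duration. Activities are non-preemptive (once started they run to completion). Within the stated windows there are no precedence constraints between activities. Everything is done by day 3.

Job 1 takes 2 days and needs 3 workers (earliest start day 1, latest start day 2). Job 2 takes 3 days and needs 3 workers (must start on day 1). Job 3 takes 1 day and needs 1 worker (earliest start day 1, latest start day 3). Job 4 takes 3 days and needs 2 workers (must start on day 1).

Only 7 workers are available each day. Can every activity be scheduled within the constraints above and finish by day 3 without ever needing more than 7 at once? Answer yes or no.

Total worker-days = 22; over 3 days the average is 22/3 > 7, so some day must exceed 7.

no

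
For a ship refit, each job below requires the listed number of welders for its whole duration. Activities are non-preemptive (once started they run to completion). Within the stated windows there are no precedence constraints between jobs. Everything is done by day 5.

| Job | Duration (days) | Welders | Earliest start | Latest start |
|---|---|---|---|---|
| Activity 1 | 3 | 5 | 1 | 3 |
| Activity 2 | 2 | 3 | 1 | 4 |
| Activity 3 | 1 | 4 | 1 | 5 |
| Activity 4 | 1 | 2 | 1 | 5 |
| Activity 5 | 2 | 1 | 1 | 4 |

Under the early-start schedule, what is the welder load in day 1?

15

At early start, day 1 has: Activity 1, Activity 2, Activity 3, Activity 4, Activity 5.
Demand: 5 + 3 + 4 + 2 + 1 = 15.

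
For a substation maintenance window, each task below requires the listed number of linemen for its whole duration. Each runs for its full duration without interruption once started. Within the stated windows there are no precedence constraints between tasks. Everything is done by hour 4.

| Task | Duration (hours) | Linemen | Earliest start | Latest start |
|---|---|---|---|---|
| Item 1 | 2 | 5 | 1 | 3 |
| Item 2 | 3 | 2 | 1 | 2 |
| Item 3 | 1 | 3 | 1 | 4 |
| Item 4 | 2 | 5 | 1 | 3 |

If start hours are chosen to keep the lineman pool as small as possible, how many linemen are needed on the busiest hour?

Early-start (Item 1@1, Item 2@1, Item 3@1, Item 4@1) gives peak 15: h1:15  h2:12  h3:2  h4:0.
Shift Item 3→4, Item 4→3.
Schedule Item 1@1, Item 2@1, Item 3@4, Item 4@3: h1:7  h2:7  h3:7  h4:8 — peak 8.
Total lineman-hours = 29 over 4 hours ⇒ peak ≥ ⌈29/4⌉ = 8, so 8 is optimal.

8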